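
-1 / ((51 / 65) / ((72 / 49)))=-1560 / 833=-1.87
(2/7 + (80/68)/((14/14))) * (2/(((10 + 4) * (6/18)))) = 0.63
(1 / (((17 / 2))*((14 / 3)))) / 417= 1 / 16541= 0.00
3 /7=0.43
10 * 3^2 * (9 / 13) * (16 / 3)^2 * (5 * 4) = 460800 / 13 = 35446.15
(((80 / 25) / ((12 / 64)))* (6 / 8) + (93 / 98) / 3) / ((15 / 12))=12854 / 1225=10.49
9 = 9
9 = 9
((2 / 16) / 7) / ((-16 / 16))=-1 / 56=-0.02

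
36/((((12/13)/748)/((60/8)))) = 218790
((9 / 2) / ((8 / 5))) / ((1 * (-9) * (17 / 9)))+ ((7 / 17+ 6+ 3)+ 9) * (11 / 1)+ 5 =56403 / 272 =207.36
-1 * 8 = -8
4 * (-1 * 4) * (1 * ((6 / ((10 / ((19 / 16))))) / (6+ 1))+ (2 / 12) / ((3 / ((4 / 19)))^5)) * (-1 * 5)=8.14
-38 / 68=-19 / 34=-0.56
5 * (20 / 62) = 50 / 31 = 1.61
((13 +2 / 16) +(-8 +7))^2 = 9409 / 64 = 147.02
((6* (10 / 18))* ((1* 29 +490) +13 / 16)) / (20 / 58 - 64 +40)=-1205965 / 16464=-73.25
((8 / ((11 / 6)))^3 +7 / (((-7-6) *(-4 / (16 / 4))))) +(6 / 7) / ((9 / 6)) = 10198303 / 121121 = 84.20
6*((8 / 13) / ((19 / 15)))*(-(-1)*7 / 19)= 5040 / 4693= 1.07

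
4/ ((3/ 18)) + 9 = 33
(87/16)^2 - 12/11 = 80187/2816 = 28.48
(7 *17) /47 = 119 /47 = 2.53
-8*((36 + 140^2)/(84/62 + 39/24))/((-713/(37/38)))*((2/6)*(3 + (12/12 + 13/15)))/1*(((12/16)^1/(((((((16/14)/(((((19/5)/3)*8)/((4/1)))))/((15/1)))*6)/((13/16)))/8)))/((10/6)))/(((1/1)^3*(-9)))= -2413176038/11472975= -210.34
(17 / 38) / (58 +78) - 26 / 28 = -1969 / 2128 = -0.93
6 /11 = 0.55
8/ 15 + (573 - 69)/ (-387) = -496/ 645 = -0.77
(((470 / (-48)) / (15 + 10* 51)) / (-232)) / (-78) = -47 / 45601920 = -0.00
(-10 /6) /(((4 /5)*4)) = -25 /48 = -0.52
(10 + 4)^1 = 14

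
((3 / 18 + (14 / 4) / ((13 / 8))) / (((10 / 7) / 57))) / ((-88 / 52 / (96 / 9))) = -583.59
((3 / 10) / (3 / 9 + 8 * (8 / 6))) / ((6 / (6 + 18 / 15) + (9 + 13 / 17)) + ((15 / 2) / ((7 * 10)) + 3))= 2142 / 1076405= 0.00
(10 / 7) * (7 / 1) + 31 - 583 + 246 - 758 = -1054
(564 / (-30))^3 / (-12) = 553.72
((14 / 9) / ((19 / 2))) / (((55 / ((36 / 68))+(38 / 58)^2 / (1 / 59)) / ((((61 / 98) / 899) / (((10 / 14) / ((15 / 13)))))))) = 5307 / 3744372541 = 0.00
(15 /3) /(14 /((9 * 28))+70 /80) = 360 /67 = 5.37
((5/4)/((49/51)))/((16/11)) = 2805/3136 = 0.89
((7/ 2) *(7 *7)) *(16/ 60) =686/ 15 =45.73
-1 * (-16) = 16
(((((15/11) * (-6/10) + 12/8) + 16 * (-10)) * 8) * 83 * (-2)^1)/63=2327320/693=3358.33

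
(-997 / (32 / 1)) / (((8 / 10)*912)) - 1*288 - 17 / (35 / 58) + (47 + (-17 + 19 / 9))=-284.10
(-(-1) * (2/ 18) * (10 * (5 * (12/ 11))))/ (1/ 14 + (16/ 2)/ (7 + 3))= 14000/ 2013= 6.95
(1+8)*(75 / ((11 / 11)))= 675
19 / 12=1.58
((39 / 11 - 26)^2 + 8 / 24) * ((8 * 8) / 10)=5860736 / 1815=3229.06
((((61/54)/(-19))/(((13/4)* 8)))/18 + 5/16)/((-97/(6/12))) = -299983/186305184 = -0.00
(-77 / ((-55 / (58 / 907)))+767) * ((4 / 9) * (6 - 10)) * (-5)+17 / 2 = 111458803 / 16326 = 6827.07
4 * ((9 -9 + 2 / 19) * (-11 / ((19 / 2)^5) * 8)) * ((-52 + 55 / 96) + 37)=975040 / 141137643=0.01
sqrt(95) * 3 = 3 * sqrt(95) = 29.24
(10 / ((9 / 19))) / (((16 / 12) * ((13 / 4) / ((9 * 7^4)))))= 1368570 / 13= 105274.62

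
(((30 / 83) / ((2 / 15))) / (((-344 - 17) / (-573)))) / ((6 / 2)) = 42975 / 29963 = 1.43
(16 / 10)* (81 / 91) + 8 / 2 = 2468 / 455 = 5.42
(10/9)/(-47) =-10/423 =-0.02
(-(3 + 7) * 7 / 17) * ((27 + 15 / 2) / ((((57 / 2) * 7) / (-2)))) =460 / 323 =1.42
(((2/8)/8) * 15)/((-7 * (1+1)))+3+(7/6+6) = 13619/1344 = 10.13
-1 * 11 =-11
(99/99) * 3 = 3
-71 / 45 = -1.58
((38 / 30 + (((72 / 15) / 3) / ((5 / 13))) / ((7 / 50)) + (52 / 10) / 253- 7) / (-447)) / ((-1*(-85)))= -25504 / 40373487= -0.00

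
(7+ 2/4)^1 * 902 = 6765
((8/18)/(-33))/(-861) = 4/255717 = 0.00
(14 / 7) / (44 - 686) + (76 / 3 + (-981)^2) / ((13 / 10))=3089260117 / 4173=740297.18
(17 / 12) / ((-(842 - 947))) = 17 / 1260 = 0.01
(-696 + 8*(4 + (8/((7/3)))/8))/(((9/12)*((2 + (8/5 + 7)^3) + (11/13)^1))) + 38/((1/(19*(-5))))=-9842151370/2725317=-3611.38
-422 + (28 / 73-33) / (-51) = -1568725 / 3723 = -421.36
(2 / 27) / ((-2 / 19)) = -19 / 27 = -0.70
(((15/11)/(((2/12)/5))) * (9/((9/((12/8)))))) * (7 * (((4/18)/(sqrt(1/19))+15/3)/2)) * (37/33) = 6475 * sqrt(19)/121+291375/242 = 1437.28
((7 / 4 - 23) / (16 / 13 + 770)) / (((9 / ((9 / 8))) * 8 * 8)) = -1105 / 20533248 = -0.00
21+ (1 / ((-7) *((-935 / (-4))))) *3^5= 20.85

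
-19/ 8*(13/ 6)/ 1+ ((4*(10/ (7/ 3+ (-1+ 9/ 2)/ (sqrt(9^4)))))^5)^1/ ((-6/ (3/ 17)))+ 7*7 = -87650940290453179/ 2208735872112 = -39683.76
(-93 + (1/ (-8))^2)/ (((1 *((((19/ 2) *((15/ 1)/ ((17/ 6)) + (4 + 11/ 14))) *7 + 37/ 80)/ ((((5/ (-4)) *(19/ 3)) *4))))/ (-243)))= -144162975/ 135148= -1066.70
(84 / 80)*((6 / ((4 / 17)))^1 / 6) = 357 / 80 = 4.46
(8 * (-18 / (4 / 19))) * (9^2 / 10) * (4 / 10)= -55404 / 25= -2216.16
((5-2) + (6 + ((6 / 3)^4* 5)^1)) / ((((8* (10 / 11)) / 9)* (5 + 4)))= 979 / 80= 12.24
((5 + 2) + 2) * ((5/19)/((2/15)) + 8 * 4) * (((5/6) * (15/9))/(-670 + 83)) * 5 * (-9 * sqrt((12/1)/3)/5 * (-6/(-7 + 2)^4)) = -34857/278825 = -0.13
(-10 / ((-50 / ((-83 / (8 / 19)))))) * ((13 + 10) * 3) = -2720.32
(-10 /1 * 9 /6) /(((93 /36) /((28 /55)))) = -1008 /341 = -2.96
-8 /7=-1.14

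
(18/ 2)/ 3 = 3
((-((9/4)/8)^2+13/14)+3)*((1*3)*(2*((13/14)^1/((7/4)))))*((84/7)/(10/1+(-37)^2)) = 3228381/30271808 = 0.11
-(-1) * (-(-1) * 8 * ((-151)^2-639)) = 177296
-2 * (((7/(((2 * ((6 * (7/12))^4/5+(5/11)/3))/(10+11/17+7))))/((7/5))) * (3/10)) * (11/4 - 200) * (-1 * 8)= -1874664000/1353761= -1384.78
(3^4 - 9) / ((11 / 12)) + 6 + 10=1040 / 11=94.55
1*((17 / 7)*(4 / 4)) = 17 / 7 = 2.43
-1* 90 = -90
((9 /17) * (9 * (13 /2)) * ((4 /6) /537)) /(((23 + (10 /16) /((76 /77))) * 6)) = 11856 /43724867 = 0.00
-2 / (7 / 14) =-4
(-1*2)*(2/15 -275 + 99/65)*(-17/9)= -1812268/1755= -1032.63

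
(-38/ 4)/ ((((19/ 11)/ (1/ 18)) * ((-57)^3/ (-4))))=-11/ 1666737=-0.00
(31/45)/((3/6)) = 62/45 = 1.38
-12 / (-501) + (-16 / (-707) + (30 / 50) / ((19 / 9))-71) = -792665042 / 11216555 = -70.67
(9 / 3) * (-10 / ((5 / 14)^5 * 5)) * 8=-8260.98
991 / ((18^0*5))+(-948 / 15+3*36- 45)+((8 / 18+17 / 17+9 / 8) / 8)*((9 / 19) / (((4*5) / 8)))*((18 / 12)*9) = 241767 / 1216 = 198.82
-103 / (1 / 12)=-1236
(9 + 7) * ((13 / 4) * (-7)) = -364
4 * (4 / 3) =5.33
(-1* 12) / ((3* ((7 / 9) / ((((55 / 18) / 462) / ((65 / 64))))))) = -64 / 1911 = -0.03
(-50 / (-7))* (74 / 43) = 3700 / 301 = 12.29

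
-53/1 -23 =-76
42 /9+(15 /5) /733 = 10271 /2199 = 4.67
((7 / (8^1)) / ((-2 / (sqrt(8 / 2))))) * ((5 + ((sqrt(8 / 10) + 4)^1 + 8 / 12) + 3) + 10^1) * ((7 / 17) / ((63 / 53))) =-371 / 54 - 371 * sqrt(5) / 3060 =-7.14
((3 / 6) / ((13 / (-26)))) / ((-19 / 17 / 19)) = 17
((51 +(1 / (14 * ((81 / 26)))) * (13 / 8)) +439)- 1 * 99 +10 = 1819105 / 4536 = 401.04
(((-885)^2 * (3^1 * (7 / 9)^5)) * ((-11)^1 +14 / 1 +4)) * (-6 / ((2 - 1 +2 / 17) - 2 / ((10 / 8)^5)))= -1087830448906250 / 17903511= -60760732.85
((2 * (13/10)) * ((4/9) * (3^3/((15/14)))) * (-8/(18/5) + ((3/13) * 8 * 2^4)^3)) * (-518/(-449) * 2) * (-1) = -29562864791936/17073225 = -1731533.72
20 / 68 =5 / 17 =0.29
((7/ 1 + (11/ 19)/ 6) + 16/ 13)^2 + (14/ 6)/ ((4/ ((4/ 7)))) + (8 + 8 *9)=328738309/ 2196324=149.68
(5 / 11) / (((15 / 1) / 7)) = 7 / 33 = 0.21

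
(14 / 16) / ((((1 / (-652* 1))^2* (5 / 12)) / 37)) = 165152904 / 5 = 33030580.80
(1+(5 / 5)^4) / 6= 0.33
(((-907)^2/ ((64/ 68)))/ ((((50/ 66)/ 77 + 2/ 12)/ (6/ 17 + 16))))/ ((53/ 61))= 5908029017737/ 63388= 93204218.74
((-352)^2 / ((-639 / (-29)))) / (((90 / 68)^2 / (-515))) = -427837042688 / 258795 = -1653188.98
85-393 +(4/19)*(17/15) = -87712/285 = -307.76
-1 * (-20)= 20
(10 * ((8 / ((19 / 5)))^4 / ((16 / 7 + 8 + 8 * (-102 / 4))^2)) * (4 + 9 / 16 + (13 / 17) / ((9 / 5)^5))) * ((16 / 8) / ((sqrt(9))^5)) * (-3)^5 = -724512128200000 / 15034025024083953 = -0.05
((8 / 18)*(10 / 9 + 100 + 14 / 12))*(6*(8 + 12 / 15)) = 324016 / 135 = 2400.12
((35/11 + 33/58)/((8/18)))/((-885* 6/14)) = -16751/752840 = -0.02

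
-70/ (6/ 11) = -385/ 3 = -128.33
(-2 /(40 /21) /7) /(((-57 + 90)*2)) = -1 /440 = -0.00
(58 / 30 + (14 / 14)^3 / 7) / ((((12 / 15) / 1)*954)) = 109 / 40068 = 0.00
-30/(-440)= 3/44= 0.07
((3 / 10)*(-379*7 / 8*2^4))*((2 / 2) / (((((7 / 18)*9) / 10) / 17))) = -77316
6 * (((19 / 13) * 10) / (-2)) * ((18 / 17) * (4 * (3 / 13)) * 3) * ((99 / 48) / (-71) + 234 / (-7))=6141879675 / 1427881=4301.39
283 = 283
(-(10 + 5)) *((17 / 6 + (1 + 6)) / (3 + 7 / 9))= -2655 / 68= -39.04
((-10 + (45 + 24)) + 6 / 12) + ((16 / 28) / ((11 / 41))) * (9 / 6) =9655 / 154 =62.69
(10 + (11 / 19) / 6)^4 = 1755097689601 / 168896016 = 10391.59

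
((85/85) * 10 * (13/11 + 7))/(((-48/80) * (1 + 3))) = -375/11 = -34.09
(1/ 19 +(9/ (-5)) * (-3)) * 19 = 103.60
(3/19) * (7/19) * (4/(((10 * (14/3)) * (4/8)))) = 18/1805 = 0.01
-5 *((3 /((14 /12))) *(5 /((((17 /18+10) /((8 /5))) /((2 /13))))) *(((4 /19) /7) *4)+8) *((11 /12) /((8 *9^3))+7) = -281.22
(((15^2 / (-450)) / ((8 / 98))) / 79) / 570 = -49 / 360240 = -0.00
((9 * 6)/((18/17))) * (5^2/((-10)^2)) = 51/4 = 12.75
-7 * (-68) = 476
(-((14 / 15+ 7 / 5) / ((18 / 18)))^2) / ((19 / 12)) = -196 / 57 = -3.44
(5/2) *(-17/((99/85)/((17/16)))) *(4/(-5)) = 24565/792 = 31.02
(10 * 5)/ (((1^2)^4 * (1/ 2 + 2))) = 20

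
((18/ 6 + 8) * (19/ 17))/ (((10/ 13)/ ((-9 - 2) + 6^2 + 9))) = 2717/ 5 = 543.40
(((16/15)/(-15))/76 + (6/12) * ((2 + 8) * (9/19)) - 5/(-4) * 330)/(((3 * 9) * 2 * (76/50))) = 3547117/701784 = 5.05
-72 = -72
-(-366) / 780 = 61 / 130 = 0.47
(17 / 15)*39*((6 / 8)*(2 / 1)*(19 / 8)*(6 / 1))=37791 / 40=944.78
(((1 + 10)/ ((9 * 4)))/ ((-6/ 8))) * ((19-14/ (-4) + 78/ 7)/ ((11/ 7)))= -157/ 18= -8.72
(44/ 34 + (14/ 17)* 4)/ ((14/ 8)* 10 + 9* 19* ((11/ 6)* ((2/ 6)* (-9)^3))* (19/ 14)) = -2184/ 49204273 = -0.00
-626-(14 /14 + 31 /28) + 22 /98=-123065 /196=-627.88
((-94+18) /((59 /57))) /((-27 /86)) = 233.87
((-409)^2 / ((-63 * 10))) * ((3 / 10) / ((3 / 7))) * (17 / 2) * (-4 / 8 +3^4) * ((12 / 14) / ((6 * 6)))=-65406871 / 21600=-3028.10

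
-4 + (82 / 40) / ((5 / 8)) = -18 / 25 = -0.72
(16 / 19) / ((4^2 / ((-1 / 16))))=-1 / 304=-0.00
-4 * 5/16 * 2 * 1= -5/2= -2.50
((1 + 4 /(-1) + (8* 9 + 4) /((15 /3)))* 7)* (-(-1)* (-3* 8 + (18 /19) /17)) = -3302418 /1615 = -2044.84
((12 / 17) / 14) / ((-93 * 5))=-2 / 18445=-0.00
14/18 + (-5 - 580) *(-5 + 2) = 15802/9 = 1755.78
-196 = -196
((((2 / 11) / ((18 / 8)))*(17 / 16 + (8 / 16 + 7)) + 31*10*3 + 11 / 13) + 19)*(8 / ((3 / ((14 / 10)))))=13701436 / 3861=3548.68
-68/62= -34/31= -1.10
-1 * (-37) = 37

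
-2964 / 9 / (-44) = 247 / 33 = 7.48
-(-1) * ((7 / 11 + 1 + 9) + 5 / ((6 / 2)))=406 / 33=12.30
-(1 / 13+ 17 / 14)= -235 / 182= -1.29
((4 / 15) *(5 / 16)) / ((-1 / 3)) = -1 / 4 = -0.25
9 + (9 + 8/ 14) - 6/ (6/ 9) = 67/ 7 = 9.57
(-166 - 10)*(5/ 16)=-55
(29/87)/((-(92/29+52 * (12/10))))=-145/28524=-0.01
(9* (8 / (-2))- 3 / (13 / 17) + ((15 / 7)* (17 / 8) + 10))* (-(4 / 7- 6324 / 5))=-102152039 / 3185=-32072.85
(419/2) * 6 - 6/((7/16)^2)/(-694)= 21373539/17003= 1257.05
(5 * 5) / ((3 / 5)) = 125 / 3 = 41.67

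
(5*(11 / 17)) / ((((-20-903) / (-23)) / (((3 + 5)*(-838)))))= -8480560 / 15691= -540.47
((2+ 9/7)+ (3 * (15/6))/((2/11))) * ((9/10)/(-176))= -11223/49280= -0.23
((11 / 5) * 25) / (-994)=-55 / 994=-0.06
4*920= 3680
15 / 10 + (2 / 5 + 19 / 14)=114 / 35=3.26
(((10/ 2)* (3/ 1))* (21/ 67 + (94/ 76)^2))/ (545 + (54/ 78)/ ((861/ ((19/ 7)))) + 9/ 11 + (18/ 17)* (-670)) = -2612782471299/ 15459568122508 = -0.17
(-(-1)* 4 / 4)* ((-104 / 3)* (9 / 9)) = -104 / 3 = -34.67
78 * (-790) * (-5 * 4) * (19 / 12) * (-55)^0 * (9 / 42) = 2926950 / 7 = 418135.71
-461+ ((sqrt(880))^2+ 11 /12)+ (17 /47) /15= 1184233 /2820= 419.94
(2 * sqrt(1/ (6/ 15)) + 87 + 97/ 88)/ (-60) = -1.52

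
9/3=3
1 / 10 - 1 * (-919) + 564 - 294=11891 / 10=1189.10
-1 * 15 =-15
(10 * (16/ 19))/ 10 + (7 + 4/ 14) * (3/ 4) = 3355/ 532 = 6.31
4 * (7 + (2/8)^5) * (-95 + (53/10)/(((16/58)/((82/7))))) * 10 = 261073473/7168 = 36422.08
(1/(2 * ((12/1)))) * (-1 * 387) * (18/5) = -1161/20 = -58.05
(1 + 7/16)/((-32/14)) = -161/256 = -0.63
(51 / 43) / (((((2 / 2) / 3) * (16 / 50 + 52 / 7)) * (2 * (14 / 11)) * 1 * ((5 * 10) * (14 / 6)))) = 1683 / 1088416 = 0.00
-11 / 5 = -2.20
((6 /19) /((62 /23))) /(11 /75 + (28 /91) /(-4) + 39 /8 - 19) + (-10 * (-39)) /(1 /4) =100732809840 /64572659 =1559.99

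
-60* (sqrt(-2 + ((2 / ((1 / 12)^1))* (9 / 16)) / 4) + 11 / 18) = -15* sqrt(22) - 110 / 3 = -107.02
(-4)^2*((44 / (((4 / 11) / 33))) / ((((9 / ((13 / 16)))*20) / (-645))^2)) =415912211 / 768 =541552.36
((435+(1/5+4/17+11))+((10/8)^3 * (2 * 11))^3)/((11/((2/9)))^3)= 222210244171/337819299840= 0.66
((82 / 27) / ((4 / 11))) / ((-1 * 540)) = -451 / 29160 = -0.02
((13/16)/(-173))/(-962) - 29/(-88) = 742527/2253152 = 0.33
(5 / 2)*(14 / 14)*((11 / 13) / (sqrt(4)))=55 / 52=1.06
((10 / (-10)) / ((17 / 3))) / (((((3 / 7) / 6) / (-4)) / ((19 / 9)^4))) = 7297976 / 37179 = 196.29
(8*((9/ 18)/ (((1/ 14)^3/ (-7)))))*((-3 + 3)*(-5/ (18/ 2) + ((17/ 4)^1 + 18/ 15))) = 0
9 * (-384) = -3456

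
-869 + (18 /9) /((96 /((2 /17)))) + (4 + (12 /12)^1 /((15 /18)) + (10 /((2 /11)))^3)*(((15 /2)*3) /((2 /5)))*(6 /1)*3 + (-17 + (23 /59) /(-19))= 77047786318709 /457368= 168459066.48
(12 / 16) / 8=3 / 32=0.09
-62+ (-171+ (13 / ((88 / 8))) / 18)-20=-50081 / 198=-252.93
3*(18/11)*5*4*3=3240/11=294.55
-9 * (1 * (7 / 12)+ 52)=-1893 / 4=-473.25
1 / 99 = 0.01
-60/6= -10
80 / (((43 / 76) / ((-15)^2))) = 1368000 / 43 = 31813.95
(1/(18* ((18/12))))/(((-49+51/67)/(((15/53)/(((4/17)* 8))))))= -5695/49333248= -0.00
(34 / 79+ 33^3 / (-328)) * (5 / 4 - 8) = 76352517 / 103648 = 736.65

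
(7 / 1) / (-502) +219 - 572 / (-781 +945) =4435385 / 20582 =215.50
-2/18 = -1/9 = -0.11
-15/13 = -1.15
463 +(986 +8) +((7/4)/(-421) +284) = 2931837/1684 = 1741.00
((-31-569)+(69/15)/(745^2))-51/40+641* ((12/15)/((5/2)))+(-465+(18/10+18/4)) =-18978635671/22201000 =-854.85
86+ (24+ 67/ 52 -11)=5215/ 52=100.29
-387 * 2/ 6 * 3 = -387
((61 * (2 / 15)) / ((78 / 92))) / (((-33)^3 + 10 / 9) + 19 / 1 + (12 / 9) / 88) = -123464 / 462250165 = -0.00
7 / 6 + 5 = 37 / 6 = 6.17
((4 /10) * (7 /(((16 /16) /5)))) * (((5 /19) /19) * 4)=0.78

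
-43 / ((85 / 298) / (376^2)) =-21312847.81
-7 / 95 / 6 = -7 / 570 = -0.01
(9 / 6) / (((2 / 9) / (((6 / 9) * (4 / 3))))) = 6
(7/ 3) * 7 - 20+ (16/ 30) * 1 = -47/ 15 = -3.13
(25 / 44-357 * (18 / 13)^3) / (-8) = 91554131 / 773344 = 118.39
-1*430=-430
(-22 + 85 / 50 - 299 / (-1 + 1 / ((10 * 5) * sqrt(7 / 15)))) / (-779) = -750393 / 2095510 - 230 * sqrt(105) / 209551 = -0.37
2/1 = 2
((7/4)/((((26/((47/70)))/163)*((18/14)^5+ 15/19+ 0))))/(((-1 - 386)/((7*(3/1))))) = -17124870791/184340669760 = -0.09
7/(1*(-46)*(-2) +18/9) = 7/94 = 0.07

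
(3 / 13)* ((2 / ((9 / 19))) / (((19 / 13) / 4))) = 8 / 3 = 2.67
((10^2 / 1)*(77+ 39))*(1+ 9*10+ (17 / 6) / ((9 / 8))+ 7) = 31482400 / 27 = 1166014.81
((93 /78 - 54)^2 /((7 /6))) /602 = 5655387 /1424332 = 3.97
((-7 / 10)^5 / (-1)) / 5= 16807 / 500000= 0.03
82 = 82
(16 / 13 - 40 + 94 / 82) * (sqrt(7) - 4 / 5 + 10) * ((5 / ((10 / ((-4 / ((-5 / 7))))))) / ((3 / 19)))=-245368508 / 39975 - 5334098 * sqrt(7) / 7995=-7903.24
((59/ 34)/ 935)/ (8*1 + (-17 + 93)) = 59/ 2670360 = 0.00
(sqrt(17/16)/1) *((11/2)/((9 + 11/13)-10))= -143 *sqrt(17)/16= -36.85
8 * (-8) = -64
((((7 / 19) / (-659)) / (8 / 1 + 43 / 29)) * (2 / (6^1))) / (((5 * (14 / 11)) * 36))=-29 / 338067000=-0.00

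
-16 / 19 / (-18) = 8 / 171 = 0.05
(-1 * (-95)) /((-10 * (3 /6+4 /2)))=-3.80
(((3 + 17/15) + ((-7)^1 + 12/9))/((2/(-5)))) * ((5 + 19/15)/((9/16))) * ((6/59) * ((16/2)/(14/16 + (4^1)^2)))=2.06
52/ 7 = 7.43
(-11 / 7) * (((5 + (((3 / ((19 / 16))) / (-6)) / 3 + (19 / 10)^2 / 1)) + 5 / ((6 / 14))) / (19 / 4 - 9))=420849 / 56525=7.45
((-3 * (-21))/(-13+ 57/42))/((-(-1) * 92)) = -441/7498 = -0.06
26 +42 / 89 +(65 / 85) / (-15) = 599623 / 22695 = 26.42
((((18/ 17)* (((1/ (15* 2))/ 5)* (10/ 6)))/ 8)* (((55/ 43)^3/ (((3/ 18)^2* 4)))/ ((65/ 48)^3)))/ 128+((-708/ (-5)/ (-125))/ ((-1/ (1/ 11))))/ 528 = 253471695637/ 898275850257500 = 0.00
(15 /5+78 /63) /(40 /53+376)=4717 /419328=0.01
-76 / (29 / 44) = -3344 / 29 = -115.31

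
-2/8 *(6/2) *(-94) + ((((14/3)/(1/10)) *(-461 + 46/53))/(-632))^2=85892518483/70123876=1224.87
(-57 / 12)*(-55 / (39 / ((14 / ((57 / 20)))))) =3850 / 117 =32.91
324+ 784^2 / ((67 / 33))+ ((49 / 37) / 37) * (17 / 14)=55596072701 / 183446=303065.06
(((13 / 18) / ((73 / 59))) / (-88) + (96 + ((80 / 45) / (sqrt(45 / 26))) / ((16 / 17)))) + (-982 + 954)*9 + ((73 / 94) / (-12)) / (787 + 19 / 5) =-31040742189 / 198970552 + 17*sqrt(130) / 135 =-154.57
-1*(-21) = 21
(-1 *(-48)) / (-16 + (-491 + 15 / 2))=-32 / 333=-0.10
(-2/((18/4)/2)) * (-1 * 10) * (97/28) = 1940/63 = 30.79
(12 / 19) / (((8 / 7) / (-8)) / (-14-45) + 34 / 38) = 1239 / 1760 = 0.70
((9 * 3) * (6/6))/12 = 9/4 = 2.25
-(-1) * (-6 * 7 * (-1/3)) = 14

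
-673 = -673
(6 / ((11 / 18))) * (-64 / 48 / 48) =-3 / 11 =-0.27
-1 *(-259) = 259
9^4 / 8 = 6561 / 8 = 820.12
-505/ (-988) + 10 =10385/ 988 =10.51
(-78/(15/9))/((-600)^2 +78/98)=-3822/29400065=-0.00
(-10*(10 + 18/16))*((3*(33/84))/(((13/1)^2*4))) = -14685/75712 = -0.19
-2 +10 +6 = 14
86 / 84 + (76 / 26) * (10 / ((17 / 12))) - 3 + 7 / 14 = 88909 / 4641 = 19.16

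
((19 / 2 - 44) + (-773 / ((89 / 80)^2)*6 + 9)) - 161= -62320933 / 15842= -3933.91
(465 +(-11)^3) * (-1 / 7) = 866 / 7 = 123.71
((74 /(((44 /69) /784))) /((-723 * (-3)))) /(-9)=-333592 /71577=-4.66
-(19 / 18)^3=-1.18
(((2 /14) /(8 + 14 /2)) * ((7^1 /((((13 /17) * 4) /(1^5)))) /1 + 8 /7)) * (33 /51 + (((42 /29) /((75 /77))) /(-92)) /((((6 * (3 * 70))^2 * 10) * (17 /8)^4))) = 11396270843148829 /538948469189812500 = 0.02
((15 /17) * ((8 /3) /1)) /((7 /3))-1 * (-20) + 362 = 45578 /119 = 383.01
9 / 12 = 3 / 4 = 0.75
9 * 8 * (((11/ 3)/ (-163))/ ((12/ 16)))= -352/ 163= -2.16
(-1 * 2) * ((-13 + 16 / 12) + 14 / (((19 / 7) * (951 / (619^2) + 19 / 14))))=6546004738 / 415722261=15.75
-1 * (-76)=76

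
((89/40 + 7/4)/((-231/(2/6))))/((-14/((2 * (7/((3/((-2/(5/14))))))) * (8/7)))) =-212/17325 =-0.01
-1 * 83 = -83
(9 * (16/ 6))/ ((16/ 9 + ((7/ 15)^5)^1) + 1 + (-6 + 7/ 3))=-18225000/ 658193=-27.69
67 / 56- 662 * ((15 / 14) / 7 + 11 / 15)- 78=-3901949 / 5880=-663.60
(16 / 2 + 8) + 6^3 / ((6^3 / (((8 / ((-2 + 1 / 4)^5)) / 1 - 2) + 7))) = 20.51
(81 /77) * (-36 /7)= -2916 /539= -5.41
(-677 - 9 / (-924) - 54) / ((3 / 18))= -675435 / 154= -4385.94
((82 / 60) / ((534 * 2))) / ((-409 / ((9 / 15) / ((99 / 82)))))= -1681 / 1081109700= -0.00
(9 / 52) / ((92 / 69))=27 / 208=0.13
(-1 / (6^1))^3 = -1 / 216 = -0.00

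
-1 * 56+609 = 553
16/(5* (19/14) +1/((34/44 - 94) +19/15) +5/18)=30589776/13483625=2.27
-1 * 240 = -240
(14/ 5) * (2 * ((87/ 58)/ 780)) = 7/ 650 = 0.01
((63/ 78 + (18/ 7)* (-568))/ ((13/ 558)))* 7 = -74123883/ 169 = -438602.86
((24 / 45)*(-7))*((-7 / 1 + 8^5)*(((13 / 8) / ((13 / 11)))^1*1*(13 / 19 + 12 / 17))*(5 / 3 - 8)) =1480583.08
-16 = -16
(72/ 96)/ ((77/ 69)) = 207/ 308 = 0.67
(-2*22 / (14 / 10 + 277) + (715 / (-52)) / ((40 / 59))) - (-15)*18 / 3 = 193657 / 2784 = 69.56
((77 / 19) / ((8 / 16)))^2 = 23716 / 361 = 65.70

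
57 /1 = 57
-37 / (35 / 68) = -71.89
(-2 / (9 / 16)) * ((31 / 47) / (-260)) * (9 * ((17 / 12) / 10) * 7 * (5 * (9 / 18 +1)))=3689 / 6110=0.60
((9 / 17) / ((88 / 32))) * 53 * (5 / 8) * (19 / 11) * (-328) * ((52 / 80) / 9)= -536731 / 2057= -260.93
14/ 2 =7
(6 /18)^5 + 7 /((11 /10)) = 17021 /2673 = 6.37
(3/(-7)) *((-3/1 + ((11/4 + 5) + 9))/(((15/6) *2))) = -33/28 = -1.18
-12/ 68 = -3/ 17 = -0.18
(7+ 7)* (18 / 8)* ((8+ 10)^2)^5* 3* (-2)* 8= -5398546446655488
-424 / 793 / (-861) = 424 / 682773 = 0.00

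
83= 83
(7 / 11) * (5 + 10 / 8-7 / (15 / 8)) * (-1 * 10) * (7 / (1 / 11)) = -7399 / 6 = -1233.17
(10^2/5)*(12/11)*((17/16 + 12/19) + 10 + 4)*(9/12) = 214695/836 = 256.81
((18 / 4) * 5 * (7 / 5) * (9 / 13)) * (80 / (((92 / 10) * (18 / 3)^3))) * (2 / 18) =175 / 1794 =0.10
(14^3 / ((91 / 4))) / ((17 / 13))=1568 / 17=92.24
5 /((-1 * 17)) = -0.29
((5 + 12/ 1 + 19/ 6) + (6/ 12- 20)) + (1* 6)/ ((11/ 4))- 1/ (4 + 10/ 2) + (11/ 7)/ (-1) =1.17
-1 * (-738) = 738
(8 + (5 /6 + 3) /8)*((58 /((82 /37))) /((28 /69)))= 10044353 /18368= 546.84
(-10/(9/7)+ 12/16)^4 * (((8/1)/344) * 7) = 28680064567/72223488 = 397.10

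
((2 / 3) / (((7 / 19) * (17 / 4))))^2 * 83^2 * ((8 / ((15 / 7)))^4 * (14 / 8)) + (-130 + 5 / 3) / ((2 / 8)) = 424039.80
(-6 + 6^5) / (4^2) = 3885 / 8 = 485.62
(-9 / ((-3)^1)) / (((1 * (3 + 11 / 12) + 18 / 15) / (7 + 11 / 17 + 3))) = 32580 / 5219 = 6.24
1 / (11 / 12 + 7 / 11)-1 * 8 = -1508 / 205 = -7.36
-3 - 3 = -6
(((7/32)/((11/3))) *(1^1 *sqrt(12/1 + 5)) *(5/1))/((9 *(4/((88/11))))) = 35 *sqrt(17)/528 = 0.27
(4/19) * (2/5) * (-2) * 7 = -112/95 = -1.18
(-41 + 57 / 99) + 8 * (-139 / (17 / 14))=-536422 / 561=-956.19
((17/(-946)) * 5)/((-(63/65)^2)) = 0.10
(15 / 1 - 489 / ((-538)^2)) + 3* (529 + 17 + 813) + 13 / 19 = 22507445593 / 5499436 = 4092.68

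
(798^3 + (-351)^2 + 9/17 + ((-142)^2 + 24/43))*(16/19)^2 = 95123653724672/263891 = 360465698.81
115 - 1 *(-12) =127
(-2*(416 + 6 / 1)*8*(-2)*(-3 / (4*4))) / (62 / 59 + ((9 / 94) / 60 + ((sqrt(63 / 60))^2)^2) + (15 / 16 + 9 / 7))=-9829730400 / 16996883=-578.33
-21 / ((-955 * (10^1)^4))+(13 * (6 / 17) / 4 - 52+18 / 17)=-8084074643 / 162350000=-49.79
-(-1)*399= 399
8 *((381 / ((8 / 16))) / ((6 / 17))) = 17272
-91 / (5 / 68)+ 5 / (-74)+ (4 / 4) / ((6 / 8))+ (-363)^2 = 144891259 / 1110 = 130532.67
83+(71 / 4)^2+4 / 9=57385 / 144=398.51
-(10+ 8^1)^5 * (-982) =1855555776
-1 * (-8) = 8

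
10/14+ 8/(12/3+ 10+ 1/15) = 1895/1477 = 1.28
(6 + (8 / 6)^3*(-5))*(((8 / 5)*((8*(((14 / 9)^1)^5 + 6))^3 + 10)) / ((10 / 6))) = -459500936550201914928736 / 46325504721296025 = -9918962.34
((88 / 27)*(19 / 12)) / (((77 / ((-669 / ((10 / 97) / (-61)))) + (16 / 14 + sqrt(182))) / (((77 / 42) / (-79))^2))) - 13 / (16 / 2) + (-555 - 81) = -41279674748103135117246551 / 64739735126311235360184 + 2157449312457711041*sqrt(182) / 140269426107007676613732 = -637.62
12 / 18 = 2 / 3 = 0.67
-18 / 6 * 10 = -30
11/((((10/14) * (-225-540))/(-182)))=14014/3825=3.66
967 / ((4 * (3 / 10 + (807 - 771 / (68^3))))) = 380069680 / 1269200913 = 0.30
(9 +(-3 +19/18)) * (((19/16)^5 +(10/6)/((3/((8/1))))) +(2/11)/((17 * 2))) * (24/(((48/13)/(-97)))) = -1924976593821307/63531122688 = -30299.74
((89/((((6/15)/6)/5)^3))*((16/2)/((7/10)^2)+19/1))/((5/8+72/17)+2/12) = 26517405375000/100499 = 263857405.30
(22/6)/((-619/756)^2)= 2095632/383161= 5.47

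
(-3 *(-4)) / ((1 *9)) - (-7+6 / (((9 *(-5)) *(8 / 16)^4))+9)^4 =1.33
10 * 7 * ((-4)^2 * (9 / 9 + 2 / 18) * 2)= 22400 / 9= 2488.89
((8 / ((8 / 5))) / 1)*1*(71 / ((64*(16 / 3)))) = 1.04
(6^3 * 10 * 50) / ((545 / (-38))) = -820800 / 109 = -7530.28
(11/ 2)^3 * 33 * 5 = 219615/ 8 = 27451.88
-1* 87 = -87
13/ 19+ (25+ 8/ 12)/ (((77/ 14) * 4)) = 211/ 114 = 1.85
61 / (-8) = -61 / 8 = -7.62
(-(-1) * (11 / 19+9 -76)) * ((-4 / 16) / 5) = 631 / 190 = 3.32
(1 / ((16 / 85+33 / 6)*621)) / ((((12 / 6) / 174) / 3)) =4930 / 66723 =0.07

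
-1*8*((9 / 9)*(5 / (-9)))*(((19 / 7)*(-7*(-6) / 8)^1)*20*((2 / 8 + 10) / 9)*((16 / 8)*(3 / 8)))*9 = 19475 / 2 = 9737.50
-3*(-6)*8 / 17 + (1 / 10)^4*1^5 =1440017 / 170000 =8.47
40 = 40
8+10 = 18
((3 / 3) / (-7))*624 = -624 / 7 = -89.14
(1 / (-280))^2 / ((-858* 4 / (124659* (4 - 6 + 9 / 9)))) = 41553 / 89689600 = 0.00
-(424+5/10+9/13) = -11055/26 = -425.19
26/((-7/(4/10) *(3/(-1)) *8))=13/210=0.06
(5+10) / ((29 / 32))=480 / 29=16.55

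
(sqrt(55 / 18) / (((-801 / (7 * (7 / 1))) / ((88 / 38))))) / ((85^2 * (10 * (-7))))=77 * sqrt(110) / 1649359125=0.00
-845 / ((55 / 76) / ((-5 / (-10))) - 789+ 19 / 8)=128440 / 119347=1.08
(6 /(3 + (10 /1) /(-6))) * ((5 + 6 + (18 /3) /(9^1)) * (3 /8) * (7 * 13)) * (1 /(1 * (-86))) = -28665 /1376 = -20.83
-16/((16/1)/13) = -13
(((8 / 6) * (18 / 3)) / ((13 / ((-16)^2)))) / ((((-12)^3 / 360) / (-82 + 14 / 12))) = 310400 / 117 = 2652.99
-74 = -74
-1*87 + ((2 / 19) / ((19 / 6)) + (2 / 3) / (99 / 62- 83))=-475396459 / 5465901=-86.97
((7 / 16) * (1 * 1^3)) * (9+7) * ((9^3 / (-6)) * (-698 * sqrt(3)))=593649 * sqrt(3)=1028230.23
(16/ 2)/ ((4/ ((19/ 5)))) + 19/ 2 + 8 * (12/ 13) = 3183/ 130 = 24.48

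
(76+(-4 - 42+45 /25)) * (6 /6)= 159 /5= 31.80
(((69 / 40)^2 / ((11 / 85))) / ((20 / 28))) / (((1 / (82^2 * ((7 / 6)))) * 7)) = 317461893 / 8800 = 36075.22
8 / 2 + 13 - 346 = -329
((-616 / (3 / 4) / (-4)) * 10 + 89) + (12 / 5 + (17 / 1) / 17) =32186 / 15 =2145.73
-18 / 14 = -9 / 7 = -1.29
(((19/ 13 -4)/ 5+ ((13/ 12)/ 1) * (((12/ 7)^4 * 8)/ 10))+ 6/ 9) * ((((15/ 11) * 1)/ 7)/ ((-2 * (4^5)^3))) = -3578815/ 5161264347086848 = -0.00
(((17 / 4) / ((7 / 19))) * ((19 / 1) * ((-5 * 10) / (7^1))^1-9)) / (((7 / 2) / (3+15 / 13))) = -8834373 / 4459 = -1981.25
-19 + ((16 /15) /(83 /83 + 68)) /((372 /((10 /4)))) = -19.00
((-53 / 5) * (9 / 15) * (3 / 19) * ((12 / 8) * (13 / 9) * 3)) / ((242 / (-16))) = 24804 / 57475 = 0.43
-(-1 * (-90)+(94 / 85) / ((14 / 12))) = -54114 / 595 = -90.95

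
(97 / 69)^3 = 912673 / 328509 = 2.78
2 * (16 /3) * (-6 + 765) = 8096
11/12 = 0.92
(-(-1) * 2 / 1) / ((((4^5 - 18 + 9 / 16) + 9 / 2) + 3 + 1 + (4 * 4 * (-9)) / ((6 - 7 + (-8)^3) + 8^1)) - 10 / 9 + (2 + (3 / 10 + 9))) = 145440 / 74577017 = 0.00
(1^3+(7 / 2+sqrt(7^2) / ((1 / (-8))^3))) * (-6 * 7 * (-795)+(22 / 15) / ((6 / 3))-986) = -3479782289 / 30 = -115992742.97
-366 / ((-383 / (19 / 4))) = 3477 / 766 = 4.54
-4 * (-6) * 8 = 192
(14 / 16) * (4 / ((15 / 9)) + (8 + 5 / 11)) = 4179 / 440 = 9.50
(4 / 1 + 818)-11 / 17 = 13963 / 17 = 821.35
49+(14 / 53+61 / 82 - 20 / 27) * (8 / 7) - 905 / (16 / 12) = -147720553 / 234684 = -629.44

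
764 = 764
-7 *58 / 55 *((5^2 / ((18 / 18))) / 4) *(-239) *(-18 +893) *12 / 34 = 636785625 / 187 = 3405270.72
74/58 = 37/29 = 1.28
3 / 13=0.23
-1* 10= -10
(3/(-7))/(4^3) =-3/448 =-0.01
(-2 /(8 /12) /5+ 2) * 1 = 7 /5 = 1.40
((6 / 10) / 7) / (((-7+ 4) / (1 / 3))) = -1 / 105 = -0.01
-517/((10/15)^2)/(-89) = 4653/356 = 13.07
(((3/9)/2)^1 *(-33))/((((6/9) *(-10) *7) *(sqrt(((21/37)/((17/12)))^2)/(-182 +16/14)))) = -1459909/27440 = -53.20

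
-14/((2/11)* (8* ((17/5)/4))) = -11.32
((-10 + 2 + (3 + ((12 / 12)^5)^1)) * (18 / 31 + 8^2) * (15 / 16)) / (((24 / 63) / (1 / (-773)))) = 315315 / 383408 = 0.82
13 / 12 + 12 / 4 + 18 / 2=157 / 12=13.08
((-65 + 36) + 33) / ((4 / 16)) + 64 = 80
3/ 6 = 1/ 2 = 0.50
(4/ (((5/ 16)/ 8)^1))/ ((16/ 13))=416/ 5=83.20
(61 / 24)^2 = 3721 / 576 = 6.46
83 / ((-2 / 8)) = -332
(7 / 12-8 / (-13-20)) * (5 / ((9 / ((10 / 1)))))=2725 / 594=4.59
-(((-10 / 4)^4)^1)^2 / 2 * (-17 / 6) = 6640625 / 3072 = 2161.66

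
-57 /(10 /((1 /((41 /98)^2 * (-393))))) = 91238 /1101055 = 0.08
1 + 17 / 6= 23 / 6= 3.83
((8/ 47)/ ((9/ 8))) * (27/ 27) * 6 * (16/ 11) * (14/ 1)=28672/ 1551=18.49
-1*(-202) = 202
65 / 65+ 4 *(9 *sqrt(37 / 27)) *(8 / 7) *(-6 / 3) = 1 - 64 *sqrt(111) / 7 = -95.33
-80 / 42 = -40 / 21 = -1.90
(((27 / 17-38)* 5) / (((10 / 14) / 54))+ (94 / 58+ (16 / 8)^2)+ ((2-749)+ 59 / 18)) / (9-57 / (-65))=-8364753605 / 5697108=-1468.25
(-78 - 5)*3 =-249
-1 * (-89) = 89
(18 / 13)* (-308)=-5544 / 13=-426.46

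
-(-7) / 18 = 7 / 18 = 0.39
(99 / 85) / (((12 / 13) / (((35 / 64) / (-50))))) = -3003 / 217600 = -0.01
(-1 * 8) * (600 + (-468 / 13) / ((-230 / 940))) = -137472 / 23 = -5977.04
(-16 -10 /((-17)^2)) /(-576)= 2317 /83232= 0.03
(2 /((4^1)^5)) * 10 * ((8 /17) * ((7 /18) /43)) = 35 /421056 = 0.00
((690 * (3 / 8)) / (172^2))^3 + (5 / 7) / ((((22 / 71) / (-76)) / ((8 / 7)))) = -178835029483433748895 / 893180885968093184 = -200.22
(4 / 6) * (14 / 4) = 7 / 3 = 2.33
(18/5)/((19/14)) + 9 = 1107/95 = 11.65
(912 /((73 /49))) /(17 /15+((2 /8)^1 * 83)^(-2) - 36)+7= -2776851203 /262997611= -10.56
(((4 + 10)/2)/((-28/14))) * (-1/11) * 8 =28/11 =2.55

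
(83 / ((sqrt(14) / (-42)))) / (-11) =249 * sqrt(14) / 11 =84.70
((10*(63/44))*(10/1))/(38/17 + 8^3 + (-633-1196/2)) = -5355/26807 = -0.20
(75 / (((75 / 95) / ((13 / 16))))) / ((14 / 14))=1235 / 16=77.19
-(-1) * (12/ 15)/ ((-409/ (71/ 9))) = -284/ 18405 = -0.02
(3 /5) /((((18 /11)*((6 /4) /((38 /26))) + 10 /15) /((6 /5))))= 11286 /36775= 0.31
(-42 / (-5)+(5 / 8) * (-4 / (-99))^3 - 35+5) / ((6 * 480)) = -26198023 / 3493076400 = -0.01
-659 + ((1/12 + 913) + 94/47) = 3073/12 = 256.08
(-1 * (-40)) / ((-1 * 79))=-0.51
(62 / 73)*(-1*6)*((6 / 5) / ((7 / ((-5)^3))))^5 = 28248750000000 / 1226911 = 23024286.20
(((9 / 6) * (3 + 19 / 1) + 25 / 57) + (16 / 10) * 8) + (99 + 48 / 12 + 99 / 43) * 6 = 8309534 / 12255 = 678.05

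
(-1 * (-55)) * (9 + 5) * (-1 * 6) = -4620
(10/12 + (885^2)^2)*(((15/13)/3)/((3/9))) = 18403242018775/26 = 707817000722.12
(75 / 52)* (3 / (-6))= -75 / 104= -0.72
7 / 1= 7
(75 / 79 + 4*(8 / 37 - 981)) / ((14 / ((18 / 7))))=-103180941 / 143227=-720.40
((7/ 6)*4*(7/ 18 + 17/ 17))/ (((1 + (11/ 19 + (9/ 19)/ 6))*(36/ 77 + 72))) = 7315/ 135594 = 0.05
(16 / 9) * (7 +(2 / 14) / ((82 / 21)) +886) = 585832 / 369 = 1587.62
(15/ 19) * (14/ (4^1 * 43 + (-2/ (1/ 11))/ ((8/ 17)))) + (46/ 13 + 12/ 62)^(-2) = 1148688237/ 7177376768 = 0.16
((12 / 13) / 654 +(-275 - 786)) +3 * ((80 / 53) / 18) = -238989485 / 225303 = -1060.75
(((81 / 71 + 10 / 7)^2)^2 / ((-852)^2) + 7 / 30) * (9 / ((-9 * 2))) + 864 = 382613090581096412227 / 442899045639822240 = 863.88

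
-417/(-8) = 52.12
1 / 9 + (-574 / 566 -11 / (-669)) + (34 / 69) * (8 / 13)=-99067795 / 169826319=-0.58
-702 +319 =-383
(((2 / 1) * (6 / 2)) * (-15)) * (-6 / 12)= 45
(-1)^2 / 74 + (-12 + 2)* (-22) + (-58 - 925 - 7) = -56979 / 74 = -769.99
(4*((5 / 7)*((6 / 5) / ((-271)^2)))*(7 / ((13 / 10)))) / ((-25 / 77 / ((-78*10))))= 0.60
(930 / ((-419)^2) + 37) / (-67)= -6496687 / 11762587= -0.55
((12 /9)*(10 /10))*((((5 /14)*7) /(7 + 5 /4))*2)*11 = 80 /9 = 8.89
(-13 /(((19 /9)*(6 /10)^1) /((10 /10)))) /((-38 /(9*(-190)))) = -8775 /19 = -461.84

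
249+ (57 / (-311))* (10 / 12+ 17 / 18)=232013 / 933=248.67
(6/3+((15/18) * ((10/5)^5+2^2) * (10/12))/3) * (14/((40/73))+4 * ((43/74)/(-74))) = 21659669/82140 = 263.69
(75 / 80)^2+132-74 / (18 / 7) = 239849 / 2304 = 104.10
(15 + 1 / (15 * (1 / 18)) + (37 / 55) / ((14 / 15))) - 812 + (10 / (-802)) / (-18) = -1104733787 / 1389465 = -795.08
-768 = -768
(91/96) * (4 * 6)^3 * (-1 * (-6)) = 78624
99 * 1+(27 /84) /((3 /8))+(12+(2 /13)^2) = 132355 /1183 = 111.88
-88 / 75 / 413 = -88 / 30975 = -0.00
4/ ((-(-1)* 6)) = 2/ 3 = 0.67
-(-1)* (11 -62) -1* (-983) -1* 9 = 923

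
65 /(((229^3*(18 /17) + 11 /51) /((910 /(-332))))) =-88725 /6332269366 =-0.00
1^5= 1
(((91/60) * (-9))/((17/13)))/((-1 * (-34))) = -3549/11560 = -0.31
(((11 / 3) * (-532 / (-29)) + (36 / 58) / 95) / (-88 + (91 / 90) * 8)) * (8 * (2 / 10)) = -3335964 / 2476745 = -1.35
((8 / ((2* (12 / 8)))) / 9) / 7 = 8 / 189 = 0.04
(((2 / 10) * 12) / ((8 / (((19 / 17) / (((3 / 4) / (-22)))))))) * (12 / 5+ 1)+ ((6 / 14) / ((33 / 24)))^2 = -4942244 / 148225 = -33.34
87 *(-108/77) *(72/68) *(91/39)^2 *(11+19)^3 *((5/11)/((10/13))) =-23085972000/2057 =-11223126.88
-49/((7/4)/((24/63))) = -10.67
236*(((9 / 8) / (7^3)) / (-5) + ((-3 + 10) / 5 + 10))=9227541 / 3430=2690.25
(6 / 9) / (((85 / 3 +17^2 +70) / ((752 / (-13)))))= -752 / 7553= -0.10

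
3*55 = 165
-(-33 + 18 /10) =156 /5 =31.20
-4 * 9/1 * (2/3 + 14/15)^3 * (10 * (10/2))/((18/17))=-34816/5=-6963.20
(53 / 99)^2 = 2809 / 9801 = 0.29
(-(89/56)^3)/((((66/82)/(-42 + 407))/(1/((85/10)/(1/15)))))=-2109972217/147780864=-14.28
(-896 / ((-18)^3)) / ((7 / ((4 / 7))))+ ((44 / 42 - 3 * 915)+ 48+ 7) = -13721660 / 5103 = -2688.94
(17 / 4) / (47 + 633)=1 / 160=0.01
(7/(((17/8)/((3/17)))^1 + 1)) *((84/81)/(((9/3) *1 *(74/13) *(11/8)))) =81536/3439557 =0.02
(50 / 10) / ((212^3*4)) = 5 / 38112512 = 0.00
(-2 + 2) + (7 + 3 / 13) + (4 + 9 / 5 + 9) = 1432 / 65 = 22.03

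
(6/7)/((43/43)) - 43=-295/7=-42.14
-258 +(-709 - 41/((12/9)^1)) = -3991/4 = -997.75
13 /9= 1.44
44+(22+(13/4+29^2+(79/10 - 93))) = 16503/20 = 825.15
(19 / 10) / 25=0.08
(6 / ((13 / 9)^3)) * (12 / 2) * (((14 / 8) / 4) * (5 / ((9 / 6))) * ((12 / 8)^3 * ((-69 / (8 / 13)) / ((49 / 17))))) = -346322385 / 151424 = -2287.10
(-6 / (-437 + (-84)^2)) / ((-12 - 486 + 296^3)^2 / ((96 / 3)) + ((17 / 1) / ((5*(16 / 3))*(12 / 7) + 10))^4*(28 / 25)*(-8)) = -1735080750000 / 40229481125338852623311584787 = -0.00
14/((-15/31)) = -434/15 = -28.93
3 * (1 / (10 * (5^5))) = 0.00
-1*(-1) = 1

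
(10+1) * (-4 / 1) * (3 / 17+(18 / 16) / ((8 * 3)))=-2673 / 272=-9.83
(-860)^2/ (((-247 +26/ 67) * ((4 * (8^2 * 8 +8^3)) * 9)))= -3097075/ 38068992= -0.08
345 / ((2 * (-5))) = -69 / 2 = -34.50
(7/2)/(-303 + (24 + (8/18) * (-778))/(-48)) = -189/16000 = -0.01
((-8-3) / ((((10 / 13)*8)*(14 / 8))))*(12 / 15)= -143 / 175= -0.82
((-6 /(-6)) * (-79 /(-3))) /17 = 79 /51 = 1.55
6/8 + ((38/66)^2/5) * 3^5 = 40803/2420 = 16.86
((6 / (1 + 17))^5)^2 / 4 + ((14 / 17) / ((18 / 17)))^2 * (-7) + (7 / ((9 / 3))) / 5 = -4449811 / 1180980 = -3.77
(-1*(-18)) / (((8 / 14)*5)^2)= 441 / 200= 2.20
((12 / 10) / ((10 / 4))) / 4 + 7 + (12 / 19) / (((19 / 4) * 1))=65458 / 9025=7.25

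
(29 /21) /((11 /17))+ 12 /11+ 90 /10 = 2824 /231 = 12.23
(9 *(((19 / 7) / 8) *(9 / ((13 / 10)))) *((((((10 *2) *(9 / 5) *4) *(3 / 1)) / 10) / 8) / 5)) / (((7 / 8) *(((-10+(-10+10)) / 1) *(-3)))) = 13851 / 15925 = 0.87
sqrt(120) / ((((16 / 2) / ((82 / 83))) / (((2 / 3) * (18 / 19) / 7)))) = 246 * sqrt(30) / 11039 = 0.12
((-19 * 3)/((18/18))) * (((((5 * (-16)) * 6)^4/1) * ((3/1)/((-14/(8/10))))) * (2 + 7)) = 32678608896000/7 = 4668372699428.57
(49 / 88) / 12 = 49 / 1056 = 0.05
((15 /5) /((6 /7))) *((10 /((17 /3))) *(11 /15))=77 /17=4.53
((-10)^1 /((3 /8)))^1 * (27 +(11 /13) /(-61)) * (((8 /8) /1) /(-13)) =1712000 /30927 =55.36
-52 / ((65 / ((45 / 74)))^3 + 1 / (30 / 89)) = -379080 / 8902792907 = -0.00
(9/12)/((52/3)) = 9/208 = 0.04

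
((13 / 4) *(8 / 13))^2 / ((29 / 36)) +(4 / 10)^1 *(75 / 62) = 4899 / 899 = 5.45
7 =7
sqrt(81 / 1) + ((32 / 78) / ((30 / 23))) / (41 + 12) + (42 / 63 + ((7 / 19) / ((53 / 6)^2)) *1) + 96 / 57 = 354730193 / 31222035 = 11.36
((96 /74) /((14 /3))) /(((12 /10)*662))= 30 /85729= 0.00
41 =41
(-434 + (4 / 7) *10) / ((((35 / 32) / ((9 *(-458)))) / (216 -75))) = 55758195072 / 245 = 227584469.68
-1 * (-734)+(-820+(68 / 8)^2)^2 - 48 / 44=98535883 / 176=559862.97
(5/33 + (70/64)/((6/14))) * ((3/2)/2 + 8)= 23.66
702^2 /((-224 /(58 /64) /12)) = -10718487 /448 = -23925.19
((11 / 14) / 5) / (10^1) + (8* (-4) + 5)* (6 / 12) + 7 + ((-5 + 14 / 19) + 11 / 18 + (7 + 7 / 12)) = -152797 / 59850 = -2.55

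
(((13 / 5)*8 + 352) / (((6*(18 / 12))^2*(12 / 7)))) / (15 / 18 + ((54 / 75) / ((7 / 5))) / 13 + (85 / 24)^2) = 18997888 / 94935861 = 0.20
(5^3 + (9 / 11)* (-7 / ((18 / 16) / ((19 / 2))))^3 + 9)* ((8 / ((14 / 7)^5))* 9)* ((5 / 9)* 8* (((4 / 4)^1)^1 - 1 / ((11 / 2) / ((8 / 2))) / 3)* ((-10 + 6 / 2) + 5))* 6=150449374000 / 9801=15350410.57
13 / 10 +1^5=23 / 10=2.30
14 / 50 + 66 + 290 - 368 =-11.72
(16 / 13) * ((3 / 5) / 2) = 24 / 65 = 0.37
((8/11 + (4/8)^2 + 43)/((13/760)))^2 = 135166522500/20449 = 6609933.13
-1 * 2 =-2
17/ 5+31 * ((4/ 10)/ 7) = 181/ 35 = 5.17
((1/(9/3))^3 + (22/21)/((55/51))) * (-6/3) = -1906/945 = -2.02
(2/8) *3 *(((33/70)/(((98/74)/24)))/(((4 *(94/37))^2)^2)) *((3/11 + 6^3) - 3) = 2196192462147/17139001169920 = 0.13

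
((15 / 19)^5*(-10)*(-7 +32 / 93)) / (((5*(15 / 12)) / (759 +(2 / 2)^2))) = 10027800000 / 4039951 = 2482.16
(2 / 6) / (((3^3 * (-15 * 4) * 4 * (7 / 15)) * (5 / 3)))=-1 / 15120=-0.00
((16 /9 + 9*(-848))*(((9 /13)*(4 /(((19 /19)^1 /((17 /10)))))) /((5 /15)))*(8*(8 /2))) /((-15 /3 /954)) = 213834719232 /325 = 657952982.25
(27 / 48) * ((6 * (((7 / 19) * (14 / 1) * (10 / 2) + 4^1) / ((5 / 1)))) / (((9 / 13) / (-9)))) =-99333 / 380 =-261.40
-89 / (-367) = 0.24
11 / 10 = 1.10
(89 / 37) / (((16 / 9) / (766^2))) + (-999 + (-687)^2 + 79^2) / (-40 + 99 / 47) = 205944260593 / 263588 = 781311.22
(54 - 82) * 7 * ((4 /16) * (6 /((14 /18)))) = -378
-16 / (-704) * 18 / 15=3 / 110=0.03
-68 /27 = -2.52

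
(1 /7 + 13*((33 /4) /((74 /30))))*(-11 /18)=-497123 /18648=-26.66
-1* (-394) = 394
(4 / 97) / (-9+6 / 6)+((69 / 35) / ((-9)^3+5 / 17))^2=-93862343087 / 18235186790800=-0.01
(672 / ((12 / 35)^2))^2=294122500 / 9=32680277.78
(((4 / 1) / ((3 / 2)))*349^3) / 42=170034196 / 63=2698955.49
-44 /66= -2 /3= -0.67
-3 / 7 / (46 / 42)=-9 / 23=-0.39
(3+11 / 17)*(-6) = -372 / 17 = -21.88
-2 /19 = -0.11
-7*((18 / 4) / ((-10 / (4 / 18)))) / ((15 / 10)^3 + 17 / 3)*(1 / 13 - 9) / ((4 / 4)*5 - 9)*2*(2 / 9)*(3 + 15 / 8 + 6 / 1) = 1682 / 2015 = 0.83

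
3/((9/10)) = 10/3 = 3.33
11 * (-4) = -44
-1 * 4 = -4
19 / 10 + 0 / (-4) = 19 / 10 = 1.90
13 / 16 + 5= 93 / 16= 5.81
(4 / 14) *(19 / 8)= 19 / 28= 0.68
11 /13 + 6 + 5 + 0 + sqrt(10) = sqrt(10) + 154 /13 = 15.01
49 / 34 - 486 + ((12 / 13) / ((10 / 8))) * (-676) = -167239 / 170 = -983.76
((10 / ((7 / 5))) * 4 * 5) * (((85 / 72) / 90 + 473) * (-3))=-10946875 / 54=-202719.91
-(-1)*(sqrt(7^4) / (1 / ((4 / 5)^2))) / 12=196 / 75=2.61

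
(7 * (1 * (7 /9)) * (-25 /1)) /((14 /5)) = -875 /18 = -48.61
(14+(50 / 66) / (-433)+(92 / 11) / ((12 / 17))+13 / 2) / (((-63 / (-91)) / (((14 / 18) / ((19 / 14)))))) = 196281995 / 7330257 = 26.78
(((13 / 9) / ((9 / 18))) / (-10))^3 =-2197 / 91125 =-0.02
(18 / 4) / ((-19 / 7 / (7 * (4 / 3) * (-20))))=5880 / 19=309.47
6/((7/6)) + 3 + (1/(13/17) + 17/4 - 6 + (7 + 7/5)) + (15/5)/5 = 6079/364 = 16.70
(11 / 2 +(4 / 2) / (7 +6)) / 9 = 49 / 78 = 0.63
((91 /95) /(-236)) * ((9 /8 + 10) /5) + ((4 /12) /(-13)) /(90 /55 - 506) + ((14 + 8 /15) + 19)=33.52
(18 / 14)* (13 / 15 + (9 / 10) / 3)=3 / 2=1.50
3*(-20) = -60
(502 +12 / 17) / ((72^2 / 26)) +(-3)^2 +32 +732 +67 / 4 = 17455321 / 22032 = 792.27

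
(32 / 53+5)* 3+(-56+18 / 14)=-14062 / 371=-37.90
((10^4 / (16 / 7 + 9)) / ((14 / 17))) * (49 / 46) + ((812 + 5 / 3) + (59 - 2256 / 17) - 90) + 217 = 186546155 / 92667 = 2013.08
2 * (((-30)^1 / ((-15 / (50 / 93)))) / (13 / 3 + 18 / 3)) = 200 / 961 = 0.21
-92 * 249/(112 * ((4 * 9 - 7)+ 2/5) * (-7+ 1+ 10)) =-9545/5488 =-1.74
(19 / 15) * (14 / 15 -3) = -589 / 225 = -2.62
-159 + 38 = -121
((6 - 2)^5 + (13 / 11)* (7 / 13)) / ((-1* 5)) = -11271 / 55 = -204.93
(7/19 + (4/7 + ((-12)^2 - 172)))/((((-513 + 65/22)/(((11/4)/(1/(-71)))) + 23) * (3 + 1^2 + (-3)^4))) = -30919009/2487495675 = -0.01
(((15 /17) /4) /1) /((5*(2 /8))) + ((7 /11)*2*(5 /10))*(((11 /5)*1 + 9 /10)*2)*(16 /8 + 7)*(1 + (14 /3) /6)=59189 /935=63.30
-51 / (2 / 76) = -1938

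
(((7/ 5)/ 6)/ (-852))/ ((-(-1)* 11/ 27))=-21/ 31240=-0.00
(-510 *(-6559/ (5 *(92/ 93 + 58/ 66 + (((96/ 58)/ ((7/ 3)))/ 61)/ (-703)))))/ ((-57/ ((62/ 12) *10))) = -5400453389484230/ 16635583527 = -324632.64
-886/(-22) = 443/11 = 40.27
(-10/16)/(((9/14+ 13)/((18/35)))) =-9/382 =-0.02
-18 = -18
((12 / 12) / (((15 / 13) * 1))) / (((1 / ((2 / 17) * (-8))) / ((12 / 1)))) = -832 / 85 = -9.79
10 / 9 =1.11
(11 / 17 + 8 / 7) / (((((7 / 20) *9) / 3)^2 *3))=28400 / 52479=0.54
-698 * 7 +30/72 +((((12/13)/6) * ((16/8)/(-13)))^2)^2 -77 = -48577580163199/9788768652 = -4962.58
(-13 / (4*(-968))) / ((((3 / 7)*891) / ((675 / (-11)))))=-2275 / 4216608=-0.00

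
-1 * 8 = -8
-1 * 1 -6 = -7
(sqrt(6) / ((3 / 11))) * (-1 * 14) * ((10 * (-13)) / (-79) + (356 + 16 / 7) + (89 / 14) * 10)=-5152334 * sqrt(6) / 237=-53251.43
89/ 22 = 4.05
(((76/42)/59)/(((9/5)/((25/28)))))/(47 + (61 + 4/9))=0.00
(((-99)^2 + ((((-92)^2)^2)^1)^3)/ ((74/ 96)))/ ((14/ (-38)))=-335311745541252604536316944/ 259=-1294639944174720480835201.00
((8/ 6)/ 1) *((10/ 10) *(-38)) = -152/ 3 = -50.67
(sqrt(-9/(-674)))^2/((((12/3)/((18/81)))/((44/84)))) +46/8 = 81391/14154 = 5.75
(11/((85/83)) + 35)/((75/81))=104976/2125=49.40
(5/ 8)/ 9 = 0.07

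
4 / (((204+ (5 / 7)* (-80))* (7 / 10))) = 10 / 257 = 0.04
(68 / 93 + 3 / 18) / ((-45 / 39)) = -2171 / 2790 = -0.78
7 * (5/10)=7/2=3.50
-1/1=-1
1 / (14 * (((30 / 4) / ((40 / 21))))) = 8 / 441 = 0.02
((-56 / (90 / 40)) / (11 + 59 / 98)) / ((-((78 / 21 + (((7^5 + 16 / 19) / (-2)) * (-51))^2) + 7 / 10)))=0.00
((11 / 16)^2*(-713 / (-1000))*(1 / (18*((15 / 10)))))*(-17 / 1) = -1466641 / 6912000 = -0.21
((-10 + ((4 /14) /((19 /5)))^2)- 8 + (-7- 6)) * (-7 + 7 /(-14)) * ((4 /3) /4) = 2741295 /35378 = 77.49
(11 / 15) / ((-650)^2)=11 / 6337500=0.00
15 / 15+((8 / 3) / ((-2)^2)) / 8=13 / 12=1.08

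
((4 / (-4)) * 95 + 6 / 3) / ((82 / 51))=-4743 / 82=-57.84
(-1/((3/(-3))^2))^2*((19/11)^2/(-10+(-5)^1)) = -361/1815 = -0.20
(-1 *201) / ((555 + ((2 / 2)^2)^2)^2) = -201 / 309136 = -0.00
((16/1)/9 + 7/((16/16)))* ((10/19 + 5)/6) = 2765/342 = 8.08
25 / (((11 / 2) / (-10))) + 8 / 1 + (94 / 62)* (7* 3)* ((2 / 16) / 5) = -500023 / 13640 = -36.66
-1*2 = -2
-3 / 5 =-0.60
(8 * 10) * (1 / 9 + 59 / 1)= 42560 / 9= 4728.89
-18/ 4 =-9/ 2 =-4.50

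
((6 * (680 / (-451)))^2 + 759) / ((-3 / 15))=-855138795 / 203401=-4204.20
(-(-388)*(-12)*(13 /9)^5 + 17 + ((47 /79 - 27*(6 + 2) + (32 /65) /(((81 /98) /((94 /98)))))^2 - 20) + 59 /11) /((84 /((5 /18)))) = 96366329483248207 /1726420802226120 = 55.82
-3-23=-26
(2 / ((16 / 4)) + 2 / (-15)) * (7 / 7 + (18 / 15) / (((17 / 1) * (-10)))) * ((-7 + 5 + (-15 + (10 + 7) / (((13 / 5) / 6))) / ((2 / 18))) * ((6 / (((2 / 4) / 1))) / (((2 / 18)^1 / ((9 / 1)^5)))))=13859320167396 / 27625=501694847.69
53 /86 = 0.62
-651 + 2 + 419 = -230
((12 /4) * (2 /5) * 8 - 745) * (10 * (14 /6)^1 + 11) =-378731 /15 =-25248.73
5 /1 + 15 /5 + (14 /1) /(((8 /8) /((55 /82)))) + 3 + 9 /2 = 24.89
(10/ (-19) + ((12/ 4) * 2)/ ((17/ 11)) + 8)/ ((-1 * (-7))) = 524/ 323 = 1.62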